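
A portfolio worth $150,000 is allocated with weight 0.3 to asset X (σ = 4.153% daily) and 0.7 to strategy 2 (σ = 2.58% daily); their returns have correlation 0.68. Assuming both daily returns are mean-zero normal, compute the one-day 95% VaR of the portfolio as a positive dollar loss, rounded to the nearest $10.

σ_p² = 0.3²·4.153² + 0.7²·2.58² + 2·0.68·0.3·0.7·4.153·2.58 = 7.8740 (%²).
σ_p = √7.8740 = 2.806%.
At 95%, z = 1.645.
VaR = 1.645 × 2.806% = 4.616%; on $150,000 that is $6,924.

$6,920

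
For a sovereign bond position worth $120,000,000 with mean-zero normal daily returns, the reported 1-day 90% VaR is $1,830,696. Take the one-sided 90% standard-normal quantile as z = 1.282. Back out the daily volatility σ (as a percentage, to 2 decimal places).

1.19%

VaR as a fraction: $1,830,696 / $120,000,000 = 1.526%.
σ = VaR / z = 1.526% / 1.282 = 1.190%.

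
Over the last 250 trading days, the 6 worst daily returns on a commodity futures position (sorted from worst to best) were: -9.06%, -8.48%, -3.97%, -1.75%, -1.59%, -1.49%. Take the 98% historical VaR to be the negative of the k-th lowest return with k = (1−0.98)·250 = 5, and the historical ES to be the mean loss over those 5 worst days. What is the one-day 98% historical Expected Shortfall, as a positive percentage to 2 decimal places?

The 5 worst returns sum to -24.85%.
ES = −(-24.85%) / 5 = 4.97%.

4.97%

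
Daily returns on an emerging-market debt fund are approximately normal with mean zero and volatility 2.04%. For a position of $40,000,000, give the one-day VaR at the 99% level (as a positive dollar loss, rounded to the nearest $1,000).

$1,898,000

At 99% one-sided, z = 2.326.
VaR = z·σ = 2.326 × 2.04% = 4.745%.
On $40,000,000: 0.04745 × $40,000,000 = $1,898,000.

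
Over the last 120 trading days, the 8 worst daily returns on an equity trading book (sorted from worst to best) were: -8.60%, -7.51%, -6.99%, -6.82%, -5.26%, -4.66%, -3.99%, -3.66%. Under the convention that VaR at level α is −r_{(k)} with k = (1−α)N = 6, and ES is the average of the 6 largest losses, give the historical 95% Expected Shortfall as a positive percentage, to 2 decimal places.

6.64%

The 6 worst returns sum to -39.84%.
ES = −(-39.84%) / 6 = 6.64%.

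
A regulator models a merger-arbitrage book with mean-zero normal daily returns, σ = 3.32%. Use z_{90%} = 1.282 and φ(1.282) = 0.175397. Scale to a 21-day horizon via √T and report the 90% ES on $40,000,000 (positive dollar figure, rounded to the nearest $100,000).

σ_{21d} = 3.32% × √21 = 15.214%.
ES multiplier = φ(z)/(1−α) = 0.175397/0.1 = 1.754.
ES = 15.214% × 1.754 = 26.685%; on $40,000,000: $10,674,000.

$10,700,000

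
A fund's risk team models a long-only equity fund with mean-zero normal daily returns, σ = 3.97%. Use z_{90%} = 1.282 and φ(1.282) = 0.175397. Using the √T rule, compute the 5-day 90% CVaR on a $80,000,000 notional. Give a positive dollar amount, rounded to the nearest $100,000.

σ_{5d} = 3.97% × √5 = 8.877%.
ES multiplier = φ(z)/(1−α) = 0.175397/0.1 = 1.754.
ES = 8.877% × 1.754 = 15.570%; on $80,000,000: $12,456,000.

$12,500,000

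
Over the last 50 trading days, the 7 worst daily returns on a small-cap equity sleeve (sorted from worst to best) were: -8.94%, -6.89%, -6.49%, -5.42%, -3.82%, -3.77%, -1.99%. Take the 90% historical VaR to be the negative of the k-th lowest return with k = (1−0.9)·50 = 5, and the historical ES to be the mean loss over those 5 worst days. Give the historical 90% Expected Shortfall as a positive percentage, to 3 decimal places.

6.312%

The 5 worst returns sum to -31.56%.
ES = −(-31.56%) / 5 = 6.312%.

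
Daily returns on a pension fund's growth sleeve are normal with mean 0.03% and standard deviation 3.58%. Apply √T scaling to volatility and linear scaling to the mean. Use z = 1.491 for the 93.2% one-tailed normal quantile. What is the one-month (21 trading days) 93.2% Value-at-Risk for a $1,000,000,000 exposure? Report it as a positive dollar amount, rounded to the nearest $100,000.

σ_{21d} = 3.58% × √21 = 16.406%; μ_{21d} = 21 × 0.03% = 0.630%.
VaR = −(0.630%) + 1.491 × 16.406% = 23.831%.
On $1,000,000,000: 0.23831 × $1,000,000,000 = $238,310,000.

$238,300,000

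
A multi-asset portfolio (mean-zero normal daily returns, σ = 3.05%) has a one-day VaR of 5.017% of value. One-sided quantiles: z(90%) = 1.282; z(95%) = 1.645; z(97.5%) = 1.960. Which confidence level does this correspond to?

Implied z = VaR/σ = 5.017 / 3.05 = 1.645.
This matches z(95%) = 1.645.

95%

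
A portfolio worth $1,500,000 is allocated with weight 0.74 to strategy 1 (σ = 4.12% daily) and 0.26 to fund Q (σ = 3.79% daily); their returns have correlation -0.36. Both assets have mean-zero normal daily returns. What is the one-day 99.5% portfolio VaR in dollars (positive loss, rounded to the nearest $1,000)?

σ_p² = 0.74²·4.12² + 0.26²·3.79² + 2·-0.36·0.74·0.26·4.12·3.79 = 8.1031 (%²).
σ_p = √8.1031 = 2.847%.
At 99.5%, z = 2.576.
VaR = 2.576 × 2.847% = 7.334%; on $1,500,000 that is $110,010.

$110,000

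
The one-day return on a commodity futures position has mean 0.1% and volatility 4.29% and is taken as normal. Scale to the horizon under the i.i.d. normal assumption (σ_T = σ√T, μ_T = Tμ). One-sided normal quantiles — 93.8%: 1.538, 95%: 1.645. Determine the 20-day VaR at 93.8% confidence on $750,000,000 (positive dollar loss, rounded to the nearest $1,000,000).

$206,000,000

σ_{20d} = 4.29% × √20 = 19.185%; μ_{20d} = 20 × 0.1% = 2.000%.
VaR = −(2.000%) + 1.538 × 19.185% = 27.507%.
On $750,000,000: 0.27507 × $750,000,000 = $206,302,500.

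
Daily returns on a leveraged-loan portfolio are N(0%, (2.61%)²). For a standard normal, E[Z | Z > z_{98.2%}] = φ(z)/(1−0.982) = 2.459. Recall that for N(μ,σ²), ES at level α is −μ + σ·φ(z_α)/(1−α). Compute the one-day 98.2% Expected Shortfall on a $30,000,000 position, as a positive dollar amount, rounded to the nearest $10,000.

ES = 2.61% × 2.459 = 6.418%.
On $30,000,000: 0.06418 × $30,000,000 = $1,925,400.

$1,930,000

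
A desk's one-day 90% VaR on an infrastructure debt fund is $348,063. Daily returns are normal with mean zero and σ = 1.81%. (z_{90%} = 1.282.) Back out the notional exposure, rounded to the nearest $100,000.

VaR as a fraction of value: z·σ = 1.282 × 1.81% = 2.32042%.
Position = $348,063 / 0.0232042 = $15,000,000.

$15,000,000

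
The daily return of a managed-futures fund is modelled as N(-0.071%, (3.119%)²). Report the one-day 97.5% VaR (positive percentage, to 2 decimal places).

6.18%

At 97.5% one-sided, z = 1.960.
VaR = −μ + z·σ = −(-0.071%) + 1.960 × 3.119% = 6.184%.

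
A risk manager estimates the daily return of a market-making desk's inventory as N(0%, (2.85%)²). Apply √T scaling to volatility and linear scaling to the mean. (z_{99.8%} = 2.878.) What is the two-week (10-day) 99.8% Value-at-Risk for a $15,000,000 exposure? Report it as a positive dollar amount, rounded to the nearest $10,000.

σ_{10d} = 2.85% × √10 = 9.012%.
VaR = 2.878 × 9.012% = 25.937%.
On $15,000,000: 0.25937 × $15,000,000 = $3,890,550.

$3,890,000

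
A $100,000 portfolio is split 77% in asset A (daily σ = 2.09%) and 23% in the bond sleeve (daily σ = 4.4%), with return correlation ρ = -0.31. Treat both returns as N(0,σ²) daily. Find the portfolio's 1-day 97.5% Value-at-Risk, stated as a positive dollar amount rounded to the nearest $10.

σ_p² = 0.77²·2.09² + 0.23²·4.4² + 2·-0.31·0.77·0.23·2.09·4.4 = 2.6043 (%²).
σ_p = √2.6043 = 1.614%.
At 97.5%, z = 1.960.
VaR = 1.960 × 1.614% = 3.163%; on $100,000 that is $3,163.

$3,160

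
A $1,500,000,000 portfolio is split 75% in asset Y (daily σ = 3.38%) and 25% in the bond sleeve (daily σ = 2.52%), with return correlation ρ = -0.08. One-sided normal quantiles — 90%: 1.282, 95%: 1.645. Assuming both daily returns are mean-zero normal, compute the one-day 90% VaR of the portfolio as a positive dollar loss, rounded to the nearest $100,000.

$49,300,000

σ_p² = 0.75²·3.38² + 0.25²·2.52² + 2·-0.08·0.75·0.25·3.38·2.52 = 6.5676 (%²).
σ_p = √6.5676 = 2.563%.
VaR = 1.282 × 2.563% = 3.286%; on $1,500,000,000 that is $49,290,000.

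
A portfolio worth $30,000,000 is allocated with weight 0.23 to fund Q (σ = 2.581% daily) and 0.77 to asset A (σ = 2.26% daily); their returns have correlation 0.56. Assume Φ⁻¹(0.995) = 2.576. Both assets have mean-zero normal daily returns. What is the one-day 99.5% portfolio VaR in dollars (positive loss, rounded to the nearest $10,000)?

$1,650,000

σ_p² = 0.23²·2.581² + 0.77²·2.26² + 2·0.56·0.23·0.77·2.581·2.26 = 4.5377 (%²).
σ_p = √4.5377 = 2.130%.
VaR = 2.576 × 2.130% = 5.487%; on $30,000,000 that is $1,646,100.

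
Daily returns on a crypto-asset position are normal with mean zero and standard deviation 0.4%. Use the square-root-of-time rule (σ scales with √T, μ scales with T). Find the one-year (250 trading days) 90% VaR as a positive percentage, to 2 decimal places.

At 90%, z = 1.282.
σ_{250d} = 0.4% × √250 = 6.325%.
VaR = 1.282 × 6.325% = 8.109%.

8.11%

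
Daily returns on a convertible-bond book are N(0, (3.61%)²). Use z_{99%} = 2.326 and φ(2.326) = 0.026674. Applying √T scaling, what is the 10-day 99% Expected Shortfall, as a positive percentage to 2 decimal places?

σ_{10d} = 3.61% × √10 = 11.416%.
ES multiplier = φ(z)/(1−α) = 0.026674/0.01 = 2.667.
ES = 11.416% × 2.667 = 30.446%.

30.45%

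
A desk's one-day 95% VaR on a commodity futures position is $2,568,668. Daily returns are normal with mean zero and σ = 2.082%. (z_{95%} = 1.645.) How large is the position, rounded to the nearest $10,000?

$75,000,000

VaR as a fraction of value: z·σ = 1.645 × 2.082% = 3.42489%.
Position = $2,568,668 / 0.0342489 = $75,000,015.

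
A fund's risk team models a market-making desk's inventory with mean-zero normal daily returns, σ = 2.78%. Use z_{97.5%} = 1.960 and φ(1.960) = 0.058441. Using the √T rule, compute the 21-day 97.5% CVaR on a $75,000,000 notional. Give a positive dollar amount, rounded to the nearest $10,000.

σ_{21d} = 2.78% × √21 = 12.740%.
ES multiplier = φ(z)/(1−α) = 0.058441/0.025 = 2.338.
ES = 12.740% × 2.338 = 29.786%; on $75,000,000: $22,339,500.

$22,340,000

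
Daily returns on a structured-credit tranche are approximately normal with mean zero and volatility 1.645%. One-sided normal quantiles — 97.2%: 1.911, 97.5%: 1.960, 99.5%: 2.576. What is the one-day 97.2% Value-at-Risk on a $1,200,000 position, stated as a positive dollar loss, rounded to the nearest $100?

$37,700

VaR = z·σ = 1.911 × 1.645% = 3.144%.
On $1,200,000: 0.03144 × $1,200,000 = $37,728.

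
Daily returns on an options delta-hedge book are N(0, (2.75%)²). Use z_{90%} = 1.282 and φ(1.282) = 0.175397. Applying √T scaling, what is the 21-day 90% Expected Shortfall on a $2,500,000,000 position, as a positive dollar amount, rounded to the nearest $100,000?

σ_{21d} = 2.75% × √21 = 12.602%.
ES multiplier = φ(z)/(1−α) = 0.175397/0.1 = 1.754.
ES = 12.602% × 1.754 = 22.104%; on $2,500,000,000: $552,600,000.

$552,600,000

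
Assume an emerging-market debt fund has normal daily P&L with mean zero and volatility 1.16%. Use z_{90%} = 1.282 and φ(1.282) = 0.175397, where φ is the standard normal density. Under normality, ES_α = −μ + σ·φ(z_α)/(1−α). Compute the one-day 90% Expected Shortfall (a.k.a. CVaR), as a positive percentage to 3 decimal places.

2.035%

Tail multiplier: φ(z)/(1−α) = 0.175397 / 0.1 = 1.754.
ES = 1.16% × 1.754 = 2.035%.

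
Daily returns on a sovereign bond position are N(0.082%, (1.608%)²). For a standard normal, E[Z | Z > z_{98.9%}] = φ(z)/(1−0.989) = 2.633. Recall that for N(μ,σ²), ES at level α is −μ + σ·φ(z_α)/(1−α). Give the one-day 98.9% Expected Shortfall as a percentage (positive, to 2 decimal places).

ES = −(0.082%) + 1.608% × 2.633 = 4.152%.

4.15%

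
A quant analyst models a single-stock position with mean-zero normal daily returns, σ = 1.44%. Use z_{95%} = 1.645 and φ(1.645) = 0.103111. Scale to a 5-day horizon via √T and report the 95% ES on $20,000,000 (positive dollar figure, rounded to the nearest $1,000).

σ_{5d} = 1.44% × √5 = 3.220%.
ES multiplier = φ(z)/(1−α) = 0.103111/0.05 = 2.062.
ES = 3.220% × 2.062 = 6.640%; on $20,000,000: $1,328,000.

$1,328,000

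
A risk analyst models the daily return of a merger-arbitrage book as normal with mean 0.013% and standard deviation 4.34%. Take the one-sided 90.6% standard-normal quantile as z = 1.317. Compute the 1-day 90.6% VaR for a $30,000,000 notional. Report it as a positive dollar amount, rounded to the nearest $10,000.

VaR = −μ + z·σ = −(0.013%) + 1.317 × 4.34% = 5.703%.
On $30,000,000: 0.05703 × $30,000,000 = $1,710,900.

$1,710,000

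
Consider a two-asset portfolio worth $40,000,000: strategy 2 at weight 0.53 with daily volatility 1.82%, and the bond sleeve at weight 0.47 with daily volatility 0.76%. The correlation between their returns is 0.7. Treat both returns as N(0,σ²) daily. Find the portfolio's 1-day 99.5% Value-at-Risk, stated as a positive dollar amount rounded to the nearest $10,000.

$1,280,000

σ_p² = 0.53²·1.82² + 0.47²·0.76² + 2·0.7·0.53·0.47·1.82·0.76 = 1.5404 (%²).
σ_p = √1.5404 = 1.241%.
At 99.5%, z = 2.576.
VaR = 2.576 × 1.241% = 3.197%; on $40,000,000 that is $1,278,800.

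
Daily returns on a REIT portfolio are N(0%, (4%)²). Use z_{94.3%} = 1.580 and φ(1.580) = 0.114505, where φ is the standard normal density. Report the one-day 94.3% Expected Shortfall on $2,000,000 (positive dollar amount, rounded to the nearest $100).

Tail multiplier: φ(z)/(1−α) = 0.114505 / 0.057 = 2.009.
ES = 4% × 2.009 = 8.036%.
On $2,000,000: 0.08036 × $2,000,000 = $160,720.

$160,700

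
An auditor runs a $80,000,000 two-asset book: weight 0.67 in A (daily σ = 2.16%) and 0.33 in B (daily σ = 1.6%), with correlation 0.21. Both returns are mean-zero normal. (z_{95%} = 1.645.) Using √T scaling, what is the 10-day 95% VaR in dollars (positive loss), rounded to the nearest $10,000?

$6,830,000

σ_p = √(0.67²·2.16² + 0.33²·1.6² + 2·0.21·0.67·0.33·2.16·1.6) = 1.641%.
σ_{10d} = 1.641% × √10 = 5.189%.
VaR = 1.645 × 5.189% = 8.536%; on $80,000,000 that is $6,828,800.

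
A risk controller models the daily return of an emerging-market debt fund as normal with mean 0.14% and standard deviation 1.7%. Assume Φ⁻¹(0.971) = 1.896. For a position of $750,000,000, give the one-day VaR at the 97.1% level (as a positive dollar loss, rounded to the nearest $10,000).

$23,120,000

VaR = −μ + z·σ = −(0.14%) + 1.896 × 1.7% = 3.083%.
On $750,000,000: 0.03083 × $750,000,000 = $23,122,500.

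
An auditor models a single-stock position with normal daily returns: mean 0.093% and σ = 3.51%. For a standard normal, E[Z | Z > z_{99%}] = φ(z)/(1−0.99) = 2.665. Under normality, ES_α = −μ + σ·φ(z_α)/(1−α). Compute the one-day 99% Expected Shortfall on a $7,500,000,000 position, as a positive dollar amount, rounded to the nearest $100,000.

ES = −(0.093%) + 3.51% × 2.665 = 9.261%.
On $7,500,000,000: 0.09261 × $7,500,000,000 = $694,575,000.

$694,600,000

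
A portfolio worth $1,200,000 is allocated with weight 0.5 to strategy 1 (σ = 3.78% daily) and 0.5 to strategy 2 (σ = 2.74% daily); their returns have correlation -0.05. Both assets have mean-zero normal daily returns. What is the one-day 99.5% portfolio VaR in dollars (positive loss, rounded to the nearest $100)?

$70,400

σ_p² = 0.5²·3.78² + 0.5²·2.74² + 2·-0.05·0.5·0.5·3.78·2.74 = 5.1901 (%²).
σ_p = √5.1901 = 2.278%.
At 99.5%, z = 2.576.
VaR = 2.576 × 2.278% = 5.868%; on $1,200,000 that is $70,416.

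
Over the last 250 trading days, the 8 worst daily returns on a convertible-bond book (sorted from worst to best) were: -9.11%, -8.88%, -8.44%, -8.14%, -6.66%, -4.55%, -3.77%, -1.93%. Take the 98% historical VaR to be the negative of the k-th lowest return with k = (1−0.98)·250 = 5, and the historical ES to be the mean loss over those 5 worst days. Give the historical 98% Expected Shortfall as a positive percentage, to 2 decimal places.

The 5 worst returns sum to -41.23%.
ES = −(-41.23%) / 5 = 8.246% ≈ 8.25%.

8.25%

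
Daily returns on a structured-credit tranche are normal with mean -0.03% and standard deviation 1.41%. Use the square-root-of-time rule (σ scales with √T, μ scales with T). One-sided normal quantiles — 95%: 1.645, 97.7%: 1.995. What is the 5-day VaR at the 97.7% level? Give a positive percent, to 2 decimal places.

σ_{5d} = 1.41% × √5 = 3.153%; μ_{5d} = 5 × -0.03% = -0.150%.
VaR = −(-0.150%) + 1.995 × 3.153% = 6.440%.

6.44%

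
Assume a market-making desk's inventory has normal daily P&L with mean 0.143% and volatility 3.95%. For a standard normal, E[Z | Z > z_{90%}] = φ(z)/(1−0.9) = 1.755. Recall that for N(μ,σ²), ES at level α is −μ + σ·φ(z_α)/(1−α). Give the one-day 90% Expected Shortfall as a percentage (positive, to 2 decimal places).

ES = −(0.143%) + 3.95% × 1.755 = 6.789%.

6.79%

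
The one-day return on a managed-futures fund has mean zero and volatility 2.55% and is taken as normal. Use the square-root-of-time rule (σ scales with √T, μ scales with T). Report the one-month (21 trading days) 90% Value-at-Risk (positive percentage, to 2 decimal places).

14.98%

At 90%, z = 1.282.
σ_{21d} = 2.55% × √21 = 11.686%.
VaR = 1.282 × 11.686% = 14.981%.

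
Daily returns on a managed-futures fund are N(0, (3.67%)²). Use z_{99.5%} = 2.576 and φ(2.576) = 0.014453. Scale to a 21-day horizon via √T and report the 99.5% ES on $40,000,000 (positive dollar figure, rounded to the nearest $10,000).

$19,450,000

σ_{21d} = 3.67% × √21 = 16.818%.
ES multiplier = φ(z)/(1−α) = 0.014453/0.005 = 2.891.
ES = 16.818% × 2.891 = 48.621%; on $40,000,000: $19,448,400.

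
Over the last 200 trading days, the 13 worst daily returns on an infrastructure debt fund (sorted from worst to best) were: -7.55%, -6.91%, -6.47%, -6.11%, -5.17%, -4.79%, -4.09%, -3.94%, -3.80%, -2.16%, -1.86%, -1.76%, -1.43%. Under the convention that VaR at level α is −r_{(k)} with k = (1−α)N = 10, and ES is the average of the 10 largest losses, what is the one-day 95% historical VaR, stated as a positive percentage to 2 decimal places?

k = 10; the 10th lowest return is -2.16%, so VaR = 2.16%.

2.16%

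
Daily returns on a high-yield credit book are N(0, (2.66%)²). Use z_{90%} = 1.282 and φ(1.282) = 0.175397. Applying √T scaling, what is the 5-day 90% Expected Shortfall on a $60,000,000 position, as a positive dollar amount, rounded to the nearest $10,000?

$6,260,000

σ_{5d} = 2.66% × √5 = 5.948%.
ES multiplier = φ(z)/(1−α) = 0.175397/0.1 = 1.754.
ES = 5.948% × 1.754 = 10.433%; on $60,000,000: $6,259,800.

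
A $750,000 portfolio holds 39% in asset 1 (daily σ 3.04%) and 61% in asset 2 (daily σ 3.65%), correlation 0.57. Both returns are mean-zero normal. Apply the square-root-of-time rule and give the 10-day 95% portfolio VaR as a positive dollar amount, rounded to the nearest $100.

$119,400

σ_p = √(0.39²·3.04² + 0.61²·3.65² + 2·0.57·0.39·0.61·3.04·3.65) = 3.061%.
σ_{10d} = 3.061% × √10 = 9.680%.
z(95%) = 1.645.
VaR = 1.645 × 9.680% = 15.924%; on $750,000 that is $119,430.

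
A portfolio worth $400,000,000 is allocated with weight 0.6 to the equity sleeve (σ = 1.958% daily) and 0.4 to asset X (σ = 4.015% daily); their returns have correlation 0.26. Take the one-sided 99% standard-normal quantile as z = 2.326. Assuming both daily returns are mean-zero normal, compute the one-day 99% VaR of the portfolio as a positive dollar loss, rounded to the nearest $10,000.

σ_p² = 0.6²·1.958² + 0.4²·4.015² + 2·0.26·0.6·0.4·1.958·4.015 = 4.9405 (%²).
σ_p = √4.9405 = 2.223%.
VaR = 2.326 × 2.223% = 5.171%; on $400,000,000 that is $20,684,000.

$20,680,000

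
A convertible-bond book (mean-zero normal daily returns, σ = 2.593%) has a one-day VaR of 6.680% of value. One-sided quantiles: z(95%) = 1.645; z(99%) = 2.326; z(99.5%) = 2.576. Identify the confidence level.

Implied z = VaR/σ = 6.680 / 2.593 = 2.576.
This matches z(99.5%) = 2.576.

99.5%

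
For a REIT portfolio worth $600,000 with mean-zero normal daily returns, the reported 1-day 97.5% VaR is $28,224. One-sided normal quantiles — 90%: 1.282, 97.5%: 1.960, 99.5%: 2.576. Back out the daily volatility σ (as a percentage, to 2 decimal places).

2.40%

VaR as a fraction: $28,224 / $600,000 = 4.704%.
σ = VaR / z = 4.704% / 1.960 = 2.400%.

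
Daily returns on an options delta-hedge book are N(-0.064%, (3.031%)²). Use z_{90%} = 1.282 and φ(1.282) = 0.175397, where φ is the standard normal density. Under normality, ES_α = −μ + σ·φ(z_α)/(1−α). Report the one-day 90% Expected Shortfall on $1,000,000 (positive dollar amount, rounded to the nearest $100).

Tail multiplier: φ(z)/(1−α) = 0.175397 / 0.1 = 1.754.
ES = −(-0.064%) + 3.031% × 1.754 = 5.380%.
On $1,000,000: 0.05380 × $1,000,000 = $53,800.

$53,800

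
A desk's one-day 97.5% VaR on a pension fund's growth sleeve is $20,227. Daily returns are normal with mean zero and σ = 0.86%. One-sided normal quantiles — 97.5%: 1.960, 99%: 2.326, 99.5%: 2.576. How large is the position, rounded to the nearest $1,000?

$1,200,000

VaR as a fraction of value: z·σ = 1.960 × 0.86% = 1.6856%.
Position = $20,227 / 0.016856 = $1,199,988.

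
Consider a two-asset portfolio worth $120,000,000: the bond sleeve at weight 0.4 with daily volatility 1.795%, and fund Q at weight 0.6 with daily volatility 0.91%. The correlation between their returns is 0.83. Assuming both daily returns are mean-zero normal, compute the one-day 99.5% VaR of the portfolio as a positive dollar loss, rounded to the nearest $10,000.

σ_p² = 0.4²·1.795² + 0.6²·0.91² + 2·0.83·0.4·0.6·1.795·0.91 = 1.4644 (%²).
σ_p = √1.4644 = 1.210%.
At 99.5%, z = 2.576.
VaR = 2.576 × 1.210% = 3.117%; on $120,000,000 that is $3,740,400.

$3,740,000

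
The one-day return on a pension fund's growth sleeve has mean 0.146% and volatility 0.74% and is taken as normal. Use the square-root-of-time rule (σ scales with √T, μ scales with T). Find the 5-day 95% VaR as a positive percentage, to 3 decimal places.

At 95%, z = 1.645.
σ_{5d} = 0.74% × √5 = 1.655%; μ_{5d} = 5 × 0.146% = 0.730%.
VaR = −(0.730%) + 1.645 × 1.655% = 1.992%.

1.992%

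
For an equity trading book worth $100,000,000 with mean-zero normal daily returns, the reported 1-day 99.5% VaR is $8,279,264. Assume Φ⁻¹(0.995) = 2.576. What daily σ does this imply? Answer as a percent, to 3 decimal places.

VaR as a fraction: $8,279,264 / $100,000,000 = 8.279%.
σ = VaR / z = 8.279% / 2.576 = 3.214%.

3.214%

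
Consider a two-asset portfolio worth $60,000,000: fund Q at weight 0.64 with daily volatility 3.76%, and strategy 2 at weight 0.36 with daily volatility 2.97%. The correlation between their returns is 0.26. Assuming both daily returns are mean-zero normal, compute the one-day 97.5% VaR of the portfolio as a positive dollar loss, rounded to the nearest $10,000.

σ_p² = 0.64²·3.76² + 0.36²·2.97² + 2·0.26·0.64·0.36·3.76·2.97 = 8.2719 (%²).
σ_p = √8.2719 = 2.876%.
At 97.5%, z = 1.960.
VaR = 1.960 × 2.876% = 5.637%; on $60,000,000 that is $3,382,200.

$3,380,000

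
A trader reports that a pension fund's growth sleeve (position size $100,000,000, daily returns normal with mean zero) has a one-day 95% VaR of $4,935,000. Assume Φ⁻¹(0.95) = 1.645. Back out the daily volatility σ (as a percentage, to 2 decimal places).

3.00%

VaR as a fraction: $4,935,000 / $100,000,000 = 4.935%.
σ = VaR / z = 4.935% / 1.645 = 3.000%.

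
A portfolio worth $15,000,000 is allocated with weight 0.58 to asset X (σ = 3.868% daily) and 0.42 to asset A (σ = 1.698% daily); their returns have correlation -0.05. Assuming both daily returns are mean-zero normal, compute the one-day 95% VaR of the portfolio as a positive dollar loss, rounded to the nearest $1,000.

σ_p² = 0.58²·3.868² + 0.42²·1.698² + 2·-0.05·0.58·0.42·3.868·1.698 = 5.3816 (%²).
σ_p = √5.3816 = 2.320%.
At 95%, z = 1.645.
VaR = 1.645 × 2.320% = 3.816%; on $15,000,000 that is $572,400.

$572,000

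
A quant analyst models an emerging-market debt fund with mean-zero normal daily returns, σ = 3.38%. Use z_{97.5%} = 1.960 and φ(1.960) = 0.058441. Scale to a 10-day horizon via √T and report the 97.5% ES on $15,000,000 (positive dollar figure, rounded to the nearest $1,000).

σ_{10d} = 3.38% × √10 = 10.688%.
ES multiplier = φ(z)/(1−α) = 0.058441/0.025 = 2.338.
ES = 10.688% × 2.338 = 24.989%; on $15,000,000: $3,748,350.

$3,748,000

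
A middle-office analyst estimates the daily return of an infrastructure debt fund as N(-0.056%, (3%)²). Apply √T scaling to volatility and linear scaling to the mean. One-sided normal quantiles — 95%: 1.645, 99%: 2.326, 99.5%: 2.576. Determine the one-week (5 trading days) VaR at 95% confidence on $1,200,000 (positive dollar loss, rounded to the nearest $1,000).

σ_{5d} = 3% × √5 = 6.708%; μ_{5d} = 5 × -0.056% = -0.280%.
VaR = −(-0.280%) + 1.645 × 6.708% = 11.315%.
On $1,200,000: 0.11315 × $1,200,000 = $135,780.

$136,000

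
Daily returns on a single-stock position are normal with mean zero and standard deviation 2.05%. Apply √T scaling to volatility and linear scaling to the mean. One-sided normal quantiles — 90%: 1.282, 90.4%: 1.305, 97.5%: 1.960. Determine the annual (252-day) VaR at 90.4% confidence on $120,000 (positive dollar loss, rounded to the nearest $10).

σ_{252d} = 2.05% × √252 = 32.543%.
VaR = 1.305 × 32.543% = 42.469%.
On $120,000: 0.42469 × $120,000 = $50,963.

$50,960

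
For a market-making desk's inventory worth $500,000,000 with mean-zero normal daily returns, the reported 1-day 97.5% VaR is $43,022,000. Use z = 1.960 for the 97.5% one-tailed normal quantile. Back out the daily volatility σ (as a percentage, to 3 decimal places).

VaR as a fraction: $43,022,000 / $500,000,000 = 8.604%.
σ = VaR / z = 8.604% / 1.960 = 4.390%.

4.390%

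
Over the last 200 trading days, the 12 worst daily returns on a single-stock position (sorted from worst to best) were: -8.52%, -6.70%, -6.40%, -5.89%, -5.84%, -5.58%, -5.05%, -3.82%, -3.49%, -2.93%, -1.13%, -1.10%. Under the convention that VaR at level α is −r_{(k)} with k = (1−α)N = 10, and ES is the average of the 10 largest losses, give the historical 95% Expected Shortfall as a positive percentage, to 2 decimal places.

5.42%

The 10 worst returns sum to -54.22%.
ES = −(-54.22%) / 10 = 5.422% ≈ 5.42%.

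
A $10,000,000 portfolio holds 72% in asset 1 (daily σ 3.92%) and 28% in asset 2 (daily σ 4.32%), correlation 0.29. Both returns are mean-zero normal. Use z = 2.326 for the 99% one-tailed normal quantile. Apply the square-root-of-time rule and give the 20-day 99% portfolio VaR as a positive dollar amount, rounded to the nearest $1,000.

$3,514,000

σ_p = √(0.72²·3.92² + 0.28²·4.32² + 2·0.29·0.72·0.28·3.92·4.32) = 3.378%.
σ_{20d} = 3.378% × √20 = 15.107%.
VaR = 2.326 × 15.107% = 35.139%; on $10,000,000 that is $3,513,900.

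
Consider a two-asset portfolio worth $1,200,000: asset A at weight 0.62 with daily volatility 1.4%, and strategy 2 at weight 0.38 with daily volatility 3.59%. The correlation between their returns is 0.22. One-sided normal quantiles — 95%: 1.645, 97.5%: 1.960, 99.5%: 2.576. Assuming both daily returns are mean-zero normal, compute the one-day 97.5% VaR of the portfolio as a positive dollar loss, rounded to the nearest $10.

σ_p² = 0.62²·1.4² + 0.38²·3.59² + 2·0.22·0.62·0.38·1.4·3.59 = 3.1355 (%²).
σ_p = √3.1355 = 1.771%.
VaR = 1.960 × 1.771% = 3.471%; on $1,200,000 that is $41,652.

$41,650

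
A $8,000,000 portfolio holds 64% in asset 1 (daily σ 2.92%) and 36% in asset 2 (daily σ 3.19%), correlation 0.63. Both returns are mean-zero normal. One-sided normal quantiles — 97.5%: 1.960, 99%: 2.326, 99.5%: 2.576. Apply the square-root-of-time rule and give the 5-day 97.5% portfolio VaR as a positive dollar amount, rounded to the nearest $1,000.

σ_p = √(0.64²·2.92² + 0.36²·3.19² + 2·0.63·0.64·0.36·2.92·3.19) = 2.741%.
σ_{5d} = 2.741% × √5 = 6.129%.
VaR = 1.960 × 6.129% = 12.013%; on $8,000,000 that is $961,040.

$961,000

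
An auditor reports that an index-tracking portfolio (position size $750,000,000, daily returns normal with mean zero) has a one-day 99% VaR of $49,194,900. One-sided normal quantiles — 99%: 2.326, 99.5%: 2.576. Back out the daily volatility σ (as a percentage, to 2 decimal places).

VaR as a fraction: $49,194,900 / $750,000,000 = 6.559%.
σ = VaR / z = 6.559% / 2.326 = 2.820%.

2.82%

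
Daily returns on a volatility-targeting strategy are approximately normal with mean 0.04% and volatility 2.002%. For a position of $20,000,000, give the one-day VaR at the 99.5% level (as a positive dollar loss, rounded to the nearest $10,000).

At 99.5% one-sided, z = 2.576.
VaR = −μ + z·σ = −(0.04%) + 2.576 × 2.002% = 5.117%.
On $20,000,000: 0.05117 × $20,000,000 = $1,023,400.

$1,020,000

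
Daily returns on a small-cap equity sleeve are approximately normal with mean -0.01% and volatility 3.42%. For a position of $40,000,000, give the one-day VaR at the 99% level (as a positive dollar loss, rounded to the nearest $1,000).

At 99% one-sided, z = 2.326.
VaR = −μ + z·σ = −(-0.01%) + 2.326 × 3.42% = 7.965%.
On $40,000,000: 0.07965 × $40,000,000 = $3,186,000.

$3,186,000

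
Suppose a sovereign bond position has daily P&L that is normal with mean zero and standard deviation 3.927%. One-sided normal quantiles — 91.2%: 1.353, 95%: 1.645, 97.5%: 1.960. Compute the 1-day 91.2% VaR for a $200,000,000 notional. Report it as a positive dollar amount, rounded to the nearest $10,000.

VaR = z·σ = 1.353 × 3.927% = 5.313%.
On $200,000,000: 0.05313 × $200,000,000 = $10,626,000.

$10,630,000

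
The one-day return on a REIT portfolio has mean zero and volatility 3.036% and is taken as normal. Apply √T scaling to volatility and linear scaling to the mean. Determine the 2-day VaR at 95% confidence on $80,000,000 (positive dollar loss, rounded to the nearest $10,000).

$5,650,000

At 95%, z = 1.645.
σ_{2d} = 3.036% × √2 = 4.294%.
VaR = 1.645 × 4.294% = 7.064%.
On $80,000,000: 0.07064 × $80,000,000 = $5,651,200.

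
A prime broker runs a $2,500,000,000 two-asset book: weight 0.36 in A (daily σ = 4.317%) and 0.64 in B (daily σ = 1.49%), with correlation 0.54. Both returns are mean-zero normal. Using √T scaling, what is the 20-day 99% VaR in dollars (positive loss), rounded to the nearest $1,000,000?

σ_p = √(0.36²·4.317² + 0.64²·1.49² + 2·0.54·0.36·0.64·4.317·1.49) = 2.219%.
σ_{20d} = 2.219% × √20 = 9.924%.
z(99%) = 2.326.
VaR = 2.326 × 9.924% = 23.083%; on $2,500,000,000 that is $577,075,000.

$577,000,000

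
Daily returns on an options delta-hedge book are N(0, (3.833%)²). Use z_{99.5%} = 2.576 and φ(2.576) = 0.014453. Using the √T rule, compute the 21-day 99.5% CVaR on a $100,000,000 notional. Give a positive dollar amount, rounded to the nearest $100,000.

σ_{21d} = 3.833% × √21 = 17.565%.
ES multiplier = φ(z)/(1−α) = 0.014453/0.005 = 2.891.
ES = 17.565% × 2.891 = 50.780%; on $100,000,000: $50,780,000.

$50,800,000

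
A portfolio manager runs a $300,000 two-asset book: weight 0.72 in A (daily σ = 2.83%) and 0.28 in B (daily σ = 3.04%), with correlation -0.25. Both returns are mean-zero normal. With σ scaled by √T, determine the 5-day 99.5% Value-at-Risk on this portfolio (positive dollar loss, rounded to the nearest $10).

$34,600

σ_p = √(0.72²·2.83² + 0.28²·3.04² + 2·-0.25·0.72·0.28·2.83·3.04) = 2.002%.
σ_{5d} = 2.002% × √5 = 4.477%.
z(99.5%) = 2.576.
VaR = 2.576 × 4.477% = 11.533%; on $300,000 that is $34,599.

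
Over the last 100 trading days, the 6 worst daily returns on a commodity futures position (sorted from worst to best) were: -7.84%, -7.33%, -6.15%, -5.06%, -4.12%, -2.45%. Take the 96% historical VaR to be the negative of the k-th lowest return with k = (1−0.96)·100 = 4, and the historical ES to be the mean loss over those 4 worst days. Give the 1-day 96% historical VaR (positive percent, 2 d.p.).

5.06%

k = 4; the 4th lowest return is -5.06%, so VaR = 5.06%.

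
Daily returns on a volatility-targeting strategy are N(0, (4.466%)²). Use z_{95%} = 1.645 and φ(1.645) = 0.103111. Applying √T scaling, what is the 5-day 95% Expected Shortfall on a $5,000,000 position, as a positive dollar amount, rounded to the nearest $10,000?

σ_{5d} = 4.466% × √5 = 9.986%.
ES multiplier = φ(z)/(1−α) = 0.103111/0.05 = 2.062.
ES = 9.986% × 2.062 = 20.591%; on $5,000,000: $1,029,550.

$1,030,000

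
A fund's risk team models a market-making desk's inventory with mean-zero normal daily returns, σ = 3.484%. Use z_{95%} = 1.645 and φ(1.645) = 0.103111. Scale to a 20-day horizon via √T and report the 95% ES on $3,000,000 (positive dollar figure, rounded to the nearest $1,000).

$964,000

σ_{20d} = 3.484% × √20 = 15.581%.
ES multiplier = φ(z)/(1−α) = 0.103111/0.05 = 2.062.
ES = 15.581% × 2.062 = 32.128%; on $3,000,000: $963,840.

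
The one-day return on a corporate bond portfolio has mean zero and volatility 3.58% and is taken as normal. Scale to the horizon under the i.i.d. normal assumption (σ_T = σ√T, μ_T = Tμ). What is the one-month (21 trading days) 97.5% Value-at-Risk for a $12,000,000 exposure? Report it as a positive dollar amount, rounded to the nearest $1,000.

At 97.5%, z = 1.960.
σ_{21d} = 3.58% × √21 = 16.406%.
VaR = 1.960 × 16.406% = 32.156%.
On $12,000,000: 0.32156 × $12,000,000 = $3,858,720.

$3,859,000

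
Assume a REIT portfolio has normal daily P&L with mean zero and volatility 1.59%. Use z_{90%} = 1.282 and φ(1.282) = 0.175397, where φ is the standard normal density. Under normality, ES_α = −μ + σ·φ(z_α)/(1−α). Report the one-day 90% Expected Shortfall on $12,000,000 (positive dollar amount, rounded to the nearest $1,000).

Tail multiplier: φ(z)/(1−α) = 0.175397 / 0.1 = 1.754.
ES = 1.59% × 1.754 = 2.789%.
On $12,000,000: 0.02789 × $12,000,000 = $334,680.

$335,000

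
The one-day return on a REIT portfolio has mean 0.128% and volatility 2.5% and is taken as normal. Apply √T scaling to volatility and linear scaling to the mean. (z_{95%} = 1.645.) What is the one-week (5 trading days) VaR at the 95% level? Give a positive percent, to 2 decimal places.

σ_{5d} = 2.5% × √5 = 5.590%; μ_{5d} = 5 × 0.128% = 0.640%.
VaR = −(0.640%) + 1.645 × 5.590% = 8.556%.

8.56%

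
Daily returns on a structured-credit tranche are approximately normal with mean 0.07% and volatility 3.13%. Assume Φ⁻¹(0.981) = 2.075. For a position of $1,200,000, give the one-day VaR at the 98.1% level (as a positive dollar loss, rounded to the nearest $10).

$77,100

VaR = −μ + z·σ = −(0.07%) + 2.075 × 3.13% = 6.425%.
On $1,200,000: 0.06425 × $1,200,000 = $77,100.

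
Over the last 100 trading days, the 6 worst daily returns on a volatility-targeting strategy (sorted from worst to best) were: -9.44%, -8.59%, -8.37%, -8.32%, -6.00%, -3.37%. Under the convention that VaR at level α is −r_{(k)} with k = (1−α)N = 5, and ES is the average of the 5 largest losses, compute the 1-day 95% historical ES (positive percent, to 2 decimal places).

The 5 worst returns sum to -40.72%.
ES = −(-40.72%) / 5 = 8.144% ≈ 8.14%.

8.14%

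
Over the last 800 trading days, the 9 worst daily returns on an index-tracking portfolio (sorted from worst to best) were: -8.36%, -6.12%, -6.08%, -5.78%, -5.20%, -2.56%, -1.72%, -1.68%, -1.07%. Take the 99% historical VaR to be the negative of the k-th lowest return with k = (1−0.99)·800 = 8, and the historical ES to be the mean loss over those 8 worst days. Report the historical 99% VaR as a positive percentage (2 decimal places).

1.68%

k = 8; the 8th lowest return is -1.68%, so VaR = 1.68%.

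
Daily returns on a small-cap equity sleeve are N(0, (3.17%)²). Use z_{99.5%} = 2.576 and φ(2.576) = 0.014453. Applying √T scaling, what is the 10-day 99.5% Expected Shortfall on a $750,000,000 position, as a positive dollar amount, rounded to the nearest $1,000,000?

σ_{10d} = 3.17% × √10 = 10.024%.
ES multiplier = φ(z)/(1−α) = 0.014453/0.005 = 2.891.
ES = 10.024% × 2.891 = 28.979%; on $750,000,000: $217,342,500.

$217,000,000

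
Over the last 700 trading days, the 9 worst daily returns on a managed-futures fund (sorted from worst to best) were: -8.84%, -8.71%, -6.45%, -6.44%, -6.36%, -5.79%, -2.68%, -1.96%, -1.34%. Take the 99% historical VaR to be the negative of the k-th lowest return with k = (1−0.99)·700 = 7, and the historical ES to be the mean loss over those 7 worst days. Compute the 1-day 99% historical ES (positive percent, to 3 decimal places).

6.467%

The 7 worst returns sum to -45.27%.
ES = −(-45.27%) / 7 = 6.4671…% ≈ 6.467%.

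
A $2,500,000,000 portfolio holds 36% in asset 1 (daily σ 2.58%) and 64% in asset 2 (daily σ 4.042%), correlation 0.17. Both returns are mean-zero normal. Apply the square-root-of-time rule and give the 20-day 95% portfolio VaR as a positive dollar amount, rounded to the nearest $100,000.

$532,100,000

σ_p = √(0.36²·2.58² + 0.64²·4.042² + 2·0.17·0.36·0.64·2.58·4.042) = 2.893%.
σ_{20d} = 2.893% × √20 = 12.938%.
z(95%) = 1.645.
VaR = 1.645 × 12.938% = 21.283%; on $2,500,000,000 that is $532,075,000.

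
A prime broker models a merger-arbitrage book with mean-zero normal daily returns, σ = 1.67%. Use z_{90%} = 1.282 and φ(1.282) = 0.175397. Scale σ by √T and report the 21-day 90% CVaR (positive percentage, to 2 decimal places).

13.42%

σ_{21d} = 1.67% × √21 = 7.653%.
ES multiplier = φ(z)/(1−α) = 0.175397/0.1 = 1.754.
ES = 7.653% × 1.754 = 13.423%.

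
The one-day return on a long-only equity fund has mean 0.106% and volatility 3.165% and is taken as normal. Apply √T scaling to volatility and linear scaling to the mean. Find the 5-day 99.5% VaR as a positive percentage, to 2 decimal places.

At 99.5%, z = 2.576.
σ_{5d} = 3.165% × √5 = 7.077%; μ_{5d} = 5 × 0.106% = 0.530%.
VaR = −(0.530%) + 2.576 × 7.077% = 17.700%.

17.70%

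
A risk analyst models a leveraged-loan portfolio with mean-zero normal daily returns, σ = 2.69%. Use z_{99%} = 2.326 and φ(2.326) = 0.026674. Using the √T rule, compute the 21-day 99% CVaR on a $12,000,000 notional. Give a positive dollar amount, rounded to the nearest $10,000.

$3,950,000

σ_{21d} = 2.69% × √21 = 12.327%.
ES multiplier = φ(z)/(1−α) = 0.026674/0.01 = 2.667.
ES = 12.327% × 2.667 = 32.876%; on $12,000,000: $3,945,120.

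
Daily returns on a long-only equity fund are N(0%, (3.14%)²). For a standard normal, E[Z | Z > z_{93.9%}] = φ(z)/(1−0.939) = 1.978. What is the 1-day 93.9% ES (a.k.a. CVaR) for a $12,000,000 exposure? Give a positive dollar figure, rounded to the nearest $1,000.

ES = 3.14% × 1.978 = 6.211%.
On $12,000,000: 0.06211 × $12,000,000 = $745,320.

$745,000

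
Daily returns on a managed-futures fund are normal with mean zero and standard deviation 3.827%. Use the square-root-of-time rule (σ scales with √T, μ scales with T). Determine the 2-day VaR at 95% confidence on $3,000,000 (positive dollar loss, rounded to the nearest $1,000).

$267,000

At 95%, z = 1.645.
σ_{2d} = 3.827% × √2 = 5.412%.
VaR = 1.645 × 5.412% = 8.903%.
On $3,000,000: 0.08903 × $3,000,000 = $267,090.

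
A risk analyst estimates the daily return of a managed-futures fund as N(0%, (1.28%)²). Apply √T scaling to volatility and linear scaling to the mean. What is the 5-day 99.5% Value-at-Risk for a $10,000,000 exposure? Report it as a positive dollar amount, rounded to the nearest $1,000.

At 99.5%, z = 2.576.
σ_{5d} = 1.28% × √5 = 2.862%.
VaR = 2.576 × 2.862% = 7.373%.
On $10,000,000: 0.07373 × $10,000,000 = $737,300.

$737,000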